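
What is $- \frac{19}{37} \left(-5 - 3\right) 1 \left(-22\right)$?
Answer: $- \frac{3344}{37} \approx -90.378$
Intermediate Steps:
$- \frac{19}{37} \left(-5 - 3\right) 1 \left(-22\right) = \left(-19\right) \frac{1}{37} \left(\left(-8\right) 1\right) \left(-22\right) = \left(- \frac{19}{37}\right) \left(-8\right) \left(-22\right) = \frac{152}{37} \left(-22\right) = - \frac{3344}{37}$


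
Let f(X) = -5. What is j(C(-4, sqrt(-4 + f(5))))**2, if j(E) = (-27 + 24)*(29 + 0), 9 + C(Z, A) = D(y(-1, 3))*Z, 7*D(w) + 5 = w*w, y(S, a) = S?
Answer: 7569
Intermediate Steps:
D(w) = -5/7 + w**2/7 (D(w) = -5/7 + (w*w)/7 = -5/7 + w**2/7)
C(Z, A) = -9 - 4*Z/7 (C(Z, A) = -9 + (-5/7 + (1/7)*(-1)**2)*Z = -9 + (-5/7 + (1/7)*1)*Z = -9 + (-5/7 + 1/7)*Z = -9 - 4*Z/7)
j(E) = -87 (j(E) = -3*29 = -87)
j(C(-4, sqrt(-4 + f(5))))**2 = (-87)**2 = 7569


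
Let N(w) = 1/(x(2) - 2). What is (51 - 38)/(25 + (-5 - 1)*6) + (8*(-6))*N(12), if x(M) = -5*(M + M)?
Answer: 1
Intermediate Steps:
x(M) = -10*M
N(w) = -1/22 (N(w) = 1/(-10*2 - 2) = 1/(-20 - 2) = 1/(-22) = -1/22)
(51 - 38)/(25 + (-5 - 1)*6) + (8*(-6))*N(12) = (51 - 38)/(25 + (-5 - 1)*6) + (8*(-6))*(-1/22) = 13/(25 - 6*6) - 48*(-1/22) = 13/(25 - 36) + 24/11 = 13/(-11) + 24/11 = 13*(-1/11) + 24/11 = -13/11 + 24/11 = 1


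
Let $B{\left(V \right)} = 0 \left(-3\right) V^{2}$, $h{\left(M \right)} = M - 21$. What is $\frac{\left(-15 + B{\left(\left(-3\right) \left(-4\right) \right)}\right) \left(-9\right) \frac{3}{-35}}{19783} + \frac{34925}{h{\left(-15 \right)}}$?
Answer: $- \frac{4836451841}{4985316} \approx -970.14$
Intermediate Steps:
$h{\left(M \right)} = -21 + M$
$B{\left(V \right)} = 0$ ($B{\left(V \right)} = 0 V^{2} = 0$)
$\frac{\left(-15 + B{\left(\left(-3\right) \left(-4\right) \right)}\right) \left(-9\right) \frac{3}{-35}}{19783} + \frac{34925}{h{\left(-15 \right)}} = \frac{\left(-15 + 0\right) \left(-9\right) \frac{3}{-35}}{19783} + \frac{34925}{-21 - 15} = \left(-15\right) \left(-9\right) 3 \left(- \frac{1}{35}\right) \frac{1}{19783} + \frac{34925}{-36} = 135 \left(- \frac{3}{35}\right) \frac{1}{19783} + 34925 \left(- \frac{1}{36}\right) = \left(- \frac{81}{7}\right) \frac{1}{19783} - \frac{34925}{36} = - \frac{81}{138481} - \frac{34925}{36} = - \frac{4836451841}{4985316}$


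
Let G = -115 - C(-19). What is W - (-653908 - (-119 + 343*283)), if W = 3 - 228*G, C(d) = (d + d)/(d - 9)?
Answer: 5441733/7 ≈ 7.7739e+5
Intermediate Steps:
C(d) = 2*d/(-9 + d) (C(d) = (2*d)/(-9 + d) = 2*d/(-9 + d))
G = -1629/14 (G = -115 - 2*(-19)/(-9 - 19) = -115 - 2*(-19)/(-28) = -115 - 2*(-19)*(-1)/28 = -115 - 1*19/14 = -115 - 19/14 = -1629/14 ≈ -116.36)
W = 185727/7 (W = 3 - 228*(-1629/14) = 3 + 185706/7 = 185727/7 ≈ 26532.)
W - (-653908 - (-119 + 343*283)) = 185727/7 - (-653908 - (-119 + 343*283)) = 185727/7 - (-653908 - (-119 + 97069)) = 185727/7 - (-653908 - 1*96950) = 185727/7 - (-653908 - 96950) = 185727/7 - 1*(-750858) = 185727/7 + 750858 = 5441733/7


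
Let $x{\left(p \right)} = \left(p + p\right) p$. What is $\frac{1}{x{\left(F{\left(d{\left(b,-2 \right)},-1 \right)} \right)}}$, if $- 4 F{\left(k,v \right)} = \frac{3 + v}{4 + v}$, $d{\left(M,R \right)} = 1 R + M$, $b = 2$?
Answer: $18$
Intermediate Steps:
$d{\left(M,R \right)} = M + R$ ($d{\left(M,R \right)} = R + M = M + R$)
$F{\left(k,v \right)} = - \frac{3 + v}{4 \left(4 + v\right)}$ ($F{\left(k,v \right)} = - \frac{\left(3 + v\right) \frac{1}{4 + v}}{4} = - \frac{\frac{1}{4 + v} \left(3 + v\right)}{4} = - \frac{3 + v}{4 \left(4 + v\right)}$)
$x{\left(p \right)} = 2 p^{2}$ ($x{\left(p \right)} = 2 p p = 2 p^{2}$)
$\frac{1}{x{\left(F{\left(d{\left(b,-2 \right)},-1 \right)} \right)}} = \frac{1}{2 \left(\frac{-3 - -1}{4 \left(4 - 1\right)}\right)^{2}} = \frac{1}{2 \left(\frac{-3 + 1}{4 \cdot 3}\right)^{2}} = \frac{1}{2 \left(\frac{1}{4} \cdot \frac{1}{3} \left(-2\right)\right)^{2}} = \frac{1}{2 \left(- \frac{1}{6}\right)^{2}} = \frac{1}{2 \cdot \frac{1}{36}} = \frac{1}{\frac{1}{18}} = 18$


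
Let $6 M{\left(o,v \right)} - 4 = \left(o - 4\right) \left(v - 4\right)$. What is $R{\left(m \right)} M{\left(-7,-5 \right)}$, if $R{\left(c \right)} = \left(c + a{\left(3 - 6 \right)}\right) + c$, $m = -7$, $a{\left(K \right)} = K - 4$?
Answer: $- \frac{721}{2} \approx -360.5$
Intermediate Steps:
$a{\left(K \right)} = -4 + K$
$R{\left(c \right)} = -7 + 2 c$ ($R{\left(c \right)} = \left(c + \left(-4 + \left(3 - 6\right)\right)\right) + c = \left(c - 7\right) + c = \left(-7 + c\right) + c = -7 + 2 c$)
$M{\left(o,v \right)} = \frac{2}{3} + \frac{\left(-4 + o\right) \left(-4 + v\right)}{6}$ ($M{\left(o,v \right)} = \frac{2}{3} + \frac{\left(o - 4\right) \left(v - 4\right)}{6} = \frac{2}{3} + \frac{\left(-4 + o\right) \left(-4 + v\right)}{6}$)
$R{\left(m \right)} M{\left(-7,-5 \right)} = \left(-7 + 2 \left(-7\right)\right) \left(\frac{10}{3} - - \frac{14}{3} - - \frac{10}{3} + \frac{1}{6} \left(-7\right) \left(-5\right)\right) = \left(-7 - 14\right) \left(\frac{10}{3} + \frac{14}{3} + \frac{10}{3} + \frac{35}{6}\right) = \left(-21\right) \frac{103}{6} = - \frac{721}{2}$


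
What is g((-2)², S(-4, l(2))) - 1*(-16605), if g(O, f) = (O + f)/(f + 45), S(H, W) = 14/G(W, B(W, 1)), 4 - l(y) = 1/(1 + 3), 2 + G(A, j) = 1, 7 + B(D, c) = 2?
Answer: 514745/31 ≈ 16605.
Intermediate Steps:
B(D, c) = -5 (B(D, c) = -7 + 2 = -5)
G(A, j) = -1 (G(A, j) = -2 + 1 = -1)
l(y) = 15/4 (l(y) = 4 - 1/(1 + 3) = 4 - 1/4 = 4 - 1*¼ = 4 - ¼ = 15/4)
S(H, W) = -14 (S(H, W) = 14/(-1) = 14*(-1) = -14)
g(O, f) = (O + f)/(45 + f)
g((-2)², S(-4, l(2))) - 1*(-16605) = ((-2)² - 14)/(45 - 14) - 1*(-16605) = (4 - 14)/31 + 16605 = (1/31)*(-10) + 16605 = -10/31 + 16605 = 514745/31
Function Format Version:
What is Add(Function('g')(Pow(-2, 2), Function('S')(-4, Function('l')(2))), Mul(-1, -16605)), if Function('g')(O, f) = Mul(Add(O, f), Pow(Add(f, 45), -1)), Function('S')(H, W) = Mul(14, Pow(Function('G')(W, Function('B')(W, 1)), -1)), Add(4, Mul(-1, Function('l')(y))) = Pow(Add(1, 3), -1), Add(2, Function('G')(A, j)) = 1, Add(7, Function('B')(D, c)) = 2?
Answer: Rational(514745, 31) ≈ 16605.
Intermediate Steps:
Function('B')(D, c) = -5 (Function('B')(D, c) = Add(-7, 2) = -5)
Function('G')(A, j) = -1 (Function('G')(A, j) = Add(-2, 1) = -1)
Function('l')(y) = Rational(15, 4) (Function('l')(y) = Add(4, Mul(-1, Pow(Add(1, 3), -1))) = Add(4, Mul(-1, Pow(4, -1))) = Add(4, Mul(-1, Rational(1, 4))) = Add(4, Rational(-1, 4)) = Rational(15, 4))
Function('S')(H, W) = -14 (Function('S')(H, W) = Mul(14, Pow(-1, -1)) = Mul(14, -1) = -14)
Function('g')(O, f) = Mul(Pow(Add(45, f), -1), Add(O, f)) (Function('g')(O, f) = Mul(Add(O, f), Pow(Add(45, f), -1)) = Mul(Pow(Add(45, f), -1), Add(O, f)))
Add(Function('g')(Pow(-2, 2), Function('S')(-4, Function('l')(2))), Mul(-1, -16605)) = Add(Mul(Pow(Add(45, -14), -1), Add(Pow(-2, 2), -14)), Mul(-1, -16605)) = Add(Mul(Pow(31, -1), Add(4, -14)), 16605) = Add(Mul(Rational(1, 31), -10), 16605) = Add(Rational(-10, 31), 16605) = Rational(514745, 31)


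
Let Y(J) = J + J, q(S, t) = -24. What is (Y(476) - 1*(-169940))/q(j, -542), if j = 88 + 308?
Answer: -14241/2 ≈ -7120.5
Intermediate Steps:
j = 396
Y(J) = 2*J
(Y(476) - 1*(-169940))/q(j, -542) = (2*476 - 1*(-169940))/(-24) = (952 + 169940)*(-1/24) = 170892*(-1/24) = -14241/2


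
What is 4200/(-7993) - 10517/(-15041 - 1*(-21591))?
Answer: -111572381/52354150 ≈ -2.1311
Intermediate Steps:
4200/(-7993) - 10517/(-15041 - 1*(-21591)) = 4200*(-1/7993) - 10517/(-15041 + 21591) = -4200/7993 - 10517/6550 = -111572381/52354150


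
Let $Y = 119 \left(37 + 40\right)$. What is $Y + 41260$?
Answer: $50423$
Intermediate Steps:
$Y = 9163$ ($Y = 119 \cdot 77 = 9163$)
$Y + 41260 = 9163 + 41260 = 50423$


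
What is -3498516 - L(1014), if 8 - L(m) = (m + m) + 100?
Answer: -3496396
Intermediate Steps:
L(m) = -92 - 2*m (L(m) = 8 - ((m + m) + 100) = 8 - (2*m + 100) = 8 - (100 + 2*m) = 8 + (-100 - 2*m) = -92 - 2*m)
-3498516 - L(1014) = -3498516 - (-92 - 2*1014) = -3498516 - (-92 - 2028) = -3498516 - 1*(-2120) = -3498516 + 2120 = -3496396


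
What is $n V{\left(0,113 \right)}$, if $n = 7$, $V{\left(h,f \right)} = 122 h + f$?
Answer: $791$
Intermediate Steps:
$V{\left(h,f \right)} = f + 122 h$
$n V{\left(0,113 \right)} = 7 \left(113 + 122 \cdot 0\right) = 7 \left(113 + 0\right) = 7 \cdot 113 = 791$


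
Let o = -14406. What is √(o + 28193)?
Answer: √13787 ≈ 117.42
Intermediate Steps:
√(o + 28193) = √(-14406 + 28193) = √13787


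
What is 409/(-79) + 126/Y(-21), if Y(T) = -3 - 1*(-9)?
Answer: 1250/79 ≈ 15.823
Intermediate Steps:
Y(T) = 6 (Y(T) = -3 + 9 = 6)
409/(-79) + 126/Y(-21) = 409/(-79) + 126/6 = 409*(-1/79) + 126*(⅙) = -409/79 + 21 = 1250/79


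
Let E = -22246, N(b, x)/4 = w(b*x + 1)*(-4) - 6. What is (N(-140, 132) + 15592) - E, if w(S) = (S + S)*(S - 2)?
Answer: -10928294954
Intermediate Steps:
w(S) = 2*S*(-2 + S) (w(S) = (2*S)*(-2 + S) = 2*S*(-2 + S))
N(b, x) = -24 - 32*(1 + b*x)*(-1 + b*x) (N(b, x) = 4*((2*(b*x + 1)*(-2 + (b*x + 1)))*(-4) - 6) = 4*((2*(1 + b*x)*(-2 + (1 + b*x)))*(-4) - 6) = 4*((2*(1 + b*x)*(-1 + b*x))*(-4) - 6) = 4*(-8*(1 + b*x)*(-1 + b*x) - 6) = 4*(-6 - 8*(1 + b*x)*(-1 + b*x)) = -24 - 32*(1 + b*x)*(-1 + b*x))
(N(-140, 132) + 15592) - E = ((8 - 32*(-140)²*132²) + 15592) - 1*(-22246) = ((8 - 32*19600*17424) + 15592) + 22246 = ((8 - 10928332800) + 15592) + 22246 = (-10928332792 + 15592) + 22246 = -10928317200 + 22246 = -10928294954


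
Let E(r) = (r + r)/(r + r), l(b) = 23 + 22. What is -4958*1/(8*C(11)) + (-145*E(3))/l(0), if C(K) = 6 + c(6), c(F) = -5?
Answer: -22427/36 ≈ -622.97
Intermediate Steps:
l(b) = 45
C(K) = 1 (C(K) = 6 - 5 = 1)
E(r) = 1 (E(r) = (2*r)/((2*r)) = (2*r)*(1/(2*r)) = 1)
-4958*1/(8*C(11)) + (-145*E(3))/l(0) = -4958/(1*8) - 145*1/45 = -4958/8 - 145*1/45 = -4958*1/8 - 29/9 = -2479/4 - 29/9 = -22427/36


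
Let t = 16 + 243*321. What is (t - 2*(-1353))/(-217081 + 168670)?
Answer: -80725/48411 ≈ -1.6675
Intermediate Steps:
t = 78019 (t = 16 + 78003 = 78019)
(t - 2*(-1353))/(-217081 + 168670) = (78019 - 2*(-1353))/(-217081 + 168670) = (78019 + 2706)/(-48411) = 80725*(-1/48411) = -80725/48411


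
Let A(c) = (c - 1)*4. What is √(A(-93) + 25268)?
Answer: 14*√127 ≈ 157.77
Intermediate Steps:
A(c) = -4 + 4*c (A(c) = (-1 + c)*4 = -4 + 4*c)
√(A(-93) + 25268) = √((-4 + 4*(-93)) + 25268) = √((-4 - 372) + 25268) = √(-376 + 25268) = √24892 = 14*√127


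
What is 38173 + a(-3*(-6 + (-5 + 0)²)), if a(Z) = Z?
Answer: 38116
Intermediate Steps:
38173 + a(-3*(-6 + (-5 + 0)²)) = 38173 - 3*(-6 + (-5 + 0)²) = 38173 - 3*(-6 + (-5)²) = 38173 - 3*(-6 + 25) = 38173 - 3*19 = 38173 - 57 = 38116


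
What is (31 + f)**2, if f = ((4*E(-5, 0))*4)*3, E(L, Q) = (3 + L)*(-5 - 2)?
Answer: 494209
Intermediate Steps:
E(L, Q) = -21 - 7*L (E(L, Q) = (3 + L)*(-7) = -21 - 7*L)
f = 672 (f = ((4*(-21 - 7*(-5)))*4)*3 = ((4*(-21 + 35))*4)*3 = ((4*14)*4)*3 = (56*4)*3 = 224*3 = 672)
(31 + f)**2 = (31 + 672)**2 = 703**2 = 494209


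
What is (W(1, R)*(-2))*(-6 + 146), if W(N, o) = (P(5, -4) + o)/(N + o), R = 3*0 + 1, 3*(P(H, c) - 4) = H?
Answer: -2800/3 ≈ -933.33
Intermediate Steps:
P(H, c) = 4 + H/3
R = 1 (R = 0 + 1 = 1)
W(N, o) = (17/3 + o)/(N + o) (W(N, o) = ((4 + (⅓)*5) + o)/(N + o) = ((4 + 5/3) + o)/(N + o) = (17/3 + o)/(N + o))
(W(1, R)*(-2))*(-6 + 146) = (((17/3 + 1)/(1 + 1))*(-2))*(-6 + 146) = (((20/3)/2)*(-2))*140 = (((½)*(20/3))*(-2))*140 = ((10/3)*(-2))*140 = -20/3*140 = -2800/3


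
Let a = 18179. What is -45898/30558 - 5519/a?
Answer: -501514672/277756941 ≈ -1.8056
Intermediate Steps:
-45898/30558 - 5519/a = -45898/30558 - 5519/18179 = -45898*1/30558 - 5519*1/18179 = -22949/15279 - 5519/18179 = -501514672/277756941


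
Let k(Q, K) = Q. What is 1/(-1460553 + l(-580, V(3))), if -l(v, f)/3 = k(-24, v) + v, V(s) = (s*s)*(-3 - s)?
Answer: -1/1458741 ≈ -6.8552e-7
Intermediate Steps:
V(s) = s²*(-3 - s)
l(v, f) = 72 - 3*v (l(v, f) = -3*(-24 + v) = 72 - 3*v)
1/(-1460553 + l(-580, V(3))) = 1/(-1460553 + (72 - 3*(-580))) = 1/(-1460553 + (72 + 1740)) = 1/(-1460553 + 1812) = 1/(-1458741) = -1/1458741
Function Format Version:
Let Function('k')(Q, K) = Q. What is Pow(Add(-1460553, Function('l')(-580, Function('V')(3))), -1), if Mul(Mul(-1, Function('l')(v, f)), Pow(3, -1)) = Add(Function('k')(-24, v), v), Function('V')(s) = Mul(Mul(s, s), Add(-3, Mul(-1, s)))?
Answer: Rational(-1, 1458741) ≈ -6.8552e-7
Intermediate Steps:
Function('V')(s) = Mul(Pow(s, 2), Add(-3, Mul(-1, s)))
Function('l')(v, f) = Add(72, Mul(-3, v)) (Function('l')(v, f) = Mul(-3, Add(-24, v)) = Add(72, Mul(-3, v)))
Pow(Add(-1460553, Function('l')(-580, Function('V')(3))), -1) = Pow(Add(-1460553, Add(72, Mul(-3, -580))), -1) = Pow(Add(-1460553, Add(72, 1740)), -1) = Pow(Add(-1460553, 1812), -1) = Pow(-1458741, -1) = Rational(-1, 1458741)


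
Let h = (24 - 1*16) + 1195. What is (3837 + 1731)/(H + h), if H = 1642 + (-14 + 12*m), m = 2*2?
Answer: 5568/2879 ≈ 1.9340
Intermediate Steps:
m = 4
H = 1676 (H = 1642 + (-14 + 12*4) = 1642 + (-14 + 48) = 1642 + 34 = 1676)
h = 1203 (h = (24 - 16) + 1195 = 8 + 1195 = 1203)
(3837 + 1731)/(H + h) = (3837 + 1731)/(1676 + 1203) = 5568/2879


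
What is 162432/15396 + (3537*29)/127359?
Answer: 68723429/6051911 ≈ 11.356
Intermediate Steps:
162432/15396 + (3537*29)/127359 = 162432*(1/15396) + 102573*(1/127359) = 13536/1283 + 3799/4717 = 68723429/6051911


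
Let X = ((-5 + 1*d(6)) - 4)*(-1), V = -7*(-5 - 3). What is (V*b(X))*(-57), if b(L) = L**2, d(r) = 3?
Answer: -114912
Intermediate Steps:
V = 56 (V = -7*(-8) = 56)
X = 6 (X = ((-5 + 1*3) - 4)*(-1) = ((-5 + 3) - 4)*(-1) = (-2 - 4)*(-1) = -6*(-1) = 6)
(V*b(X))*(-57) = (56*6**2)*(-57) = (56*36)*(-57) = 2016*(-57) = -114912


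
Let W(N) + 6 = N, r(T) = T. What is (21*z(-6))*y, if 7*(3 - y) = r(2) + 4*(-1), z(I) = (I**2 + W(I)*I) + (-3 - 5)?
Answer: 6900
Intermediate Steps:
W(N) = -6 + N
z(I) = -8 + I**2 + I*(-6 + I) (z(I) = (I**2 + (-6 + I)*I) + (-3 - 5) = (I**2 + I*(-6 + I)) - 8 = -8 + I**2 + I*(-6 + I))
y = 23/7 (y = 3 - (2 + 4*(-1))/7 = 3 - (2 - 4)/7 = 3 - 1/7*(-2) = 3 + 2/7 = 23/7 ≈ 3.2857)
(21*z(-6))*y = (21*(-8 + (-6)**2 - 6*(-6 - 6)))*(23/7) = (21*(-8 + 36 - 6*(-12)))*(23/7) = (21*(-8 + 36 + 72))*(23/7) = (21*100)*(23/7) = 2100*(23/7) = 6900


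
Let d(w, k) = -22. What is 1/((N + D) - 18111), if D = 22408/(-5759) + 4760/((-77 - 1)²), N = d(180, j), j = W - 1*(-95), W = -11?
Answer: -673803/12220164365 ≈ -5.5139e-5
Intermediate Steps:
j = 84 (j = -11 - 1*(-95) = -11 + 95 = 84)
N = -22
D = -2094566/673803 (D = 22408*(-1/5759) + 4760/((-78)²) = -22408/5759 + 4760/6084 = -22408/5759 + 4760*(1/6084) = -22408/5759 + 1190/1521 = -2094566/673803 ≈ -3.1086)
1/((N + D) - 18111) = 1/((-22 - 2094566/673803) - 18111) = 1/(-16918232/673803 - 18111) = 1/(-12220164365/673803) = -673803/12220164365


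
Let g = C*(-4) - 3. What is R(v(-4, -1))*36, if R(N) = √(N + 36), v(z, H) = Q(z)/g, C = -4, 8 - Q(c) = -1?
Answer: 108*√689/13 ≈ 218.07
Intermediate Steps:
Q(c) = 9 (Q(c) = 8 - 1*(-1) = 8 + 1 = 9)
g = 13 (g = -4*(-4) - 3 = 16 - 3 = 13)
v(z, H) = 9/13
R(N) = √(36 + N)
R(v(-4, -1))*36 = √(36 + 9/13)*36 = √(477/13)*36 = (3*√689/13)*36 = 108*√689/13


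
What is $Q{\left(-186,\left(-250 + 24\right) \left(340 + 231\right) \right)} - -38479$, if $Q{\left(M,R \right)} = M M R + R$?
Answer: $-4464565983$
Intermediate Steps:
$Q{\left(M,R \right)} = R + R M^{2}$ ($Q{\left(M,R \right)} = M^{2} R + R = R M^{2} + R = R + R M^{2}$)
$Q{\left(-186,\left(-250 + 24\right) \left(340 + 231\right) \right)} - -38479 = \left(-250 + 24\right) \left(340 + 231\right) \left(1 + \left(-186\right)^{2}\right) - -38479 = \left(-226\right) 571 \left(1 + 34596\right) + 38479 = \left(-129046\right) 34597 + 38479 = -4464604462 + 38479 = -4464565983$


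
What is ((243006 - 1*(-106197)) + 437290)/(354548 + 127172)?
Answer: 786493/481720 ≈ 1.6327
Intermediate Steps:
((243006 - 1*(-106197)) + 437290)/(354548 + 127172) = ((243006 + 106197) + 437290)/481720 = (349203 + 437290)*(1/481720) = 786493*(1/481720) = 786493/481720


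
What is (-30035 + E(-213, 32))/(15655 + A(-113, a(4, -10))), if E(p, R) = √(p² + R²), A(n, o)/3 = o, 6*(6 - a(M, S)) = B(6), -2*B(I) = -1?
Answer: -120140/62691 + 4*√46393/62691 ≈ -1.9026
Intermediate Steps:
B(I) = ½ (B(I) = -½*(-1) = ½)
a(M, S) = 71/12 (a(M, S) = 6 - ⅙*½ = 6 - 1/12 = 71/12)
A(n, o) = 3*o
E(p, R) = √(R² + p²)
(-30035 + E(-213, 32))/(15655 + A(-113, a(4, -10))) = (-30035 + √(32² + (-213)²))/(15655 + 3*(71/12)) = (-30035 + √(1024 + 45369))/(15655 + 71/4) = (-30035 + √46393)/(62691/4) = (-30035 + √46393)*(4/62691) = -120140/62691 + 4*√46393/62691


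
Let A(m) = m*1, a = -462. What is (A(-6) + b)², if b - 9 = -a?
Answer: 216225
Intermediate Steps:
A(m) = m
b = 471 (b = 9 - 1*(-462) = 9 + 462 = 471)
(A(-6) + b)² = (-6 + 471)² = 465² = 216225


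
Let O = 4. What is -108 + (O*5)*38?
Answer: 652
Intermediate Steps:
-108 + (O*5)*38 = -108 + (4*5)*38 = -108 + 20*38 = -108 + 760 = 652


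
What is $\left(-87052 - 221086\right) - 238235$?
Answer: $-546373$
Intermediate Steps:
$\left(-87052 - 221086\right) - 238235 = -308138 - 238235 = -546373$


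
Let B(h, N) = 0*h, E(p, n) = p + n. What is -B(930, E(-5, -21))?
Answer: 0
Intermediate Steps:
E(p, n) = n + p
B(h, N) = 0
-B(930, E(-5, -21)) = -1*0 = 0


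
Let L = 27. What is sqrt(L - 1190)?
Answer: I*sqrt(1163) ≈ 34.103*I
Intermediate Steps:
sqrt(L - 1190) = sqrt(27 - 1190) = sqrt(-1163) = I*sqrt(1163)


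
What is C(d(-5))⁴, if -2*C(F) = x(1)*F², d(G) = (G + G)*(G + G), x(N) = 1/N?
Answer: 625000000000000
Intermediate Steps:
d(G) = 4*G² (d(G) = (2*G)*(2*G) = 4*G²)
C(F) = -F²/2 (C(F) = -F²/(2*1) = -F²/2)
C(d(-5))⁴ = (-(4*(-5)²)²/2)⁴ = (-(4*25)²/2)⁴ = (-½*100²)⁴ = (-½*10000)⁴ = (-5000)⁴ = 625000000000000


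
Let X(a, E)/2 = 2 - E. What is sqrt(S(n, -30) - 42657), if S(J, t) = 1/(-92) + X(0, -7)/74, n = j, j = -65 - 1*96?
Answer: I*sqrt(123568295087)/1702 ≈ 206.54*I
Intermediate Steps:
j = -161 (j = -65 - 96 = -161)
X(a, E) = 4 - 2*E (X(a, E) = 2*(2 - E) = 4 - 2*E)
n = -161
S(J, t) = 791/3404 (S(J, t) = 1/(-92) + (4 - 2*(-7))/74 = 1*(-1/92) + (4 + 14)*(1/74) = -1/92 + 18*(1/74) = -1/92 + 9/37 = 791/3404)
sqrt(S(n, -30) - 42657) = sqrt(791/3404 - 42657) = sqrt(-145203637/3404) = I*sqrt(123568295087)/1702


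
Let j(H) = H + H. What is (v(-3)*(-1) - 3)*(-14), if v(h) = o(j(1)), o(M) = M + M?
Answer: 98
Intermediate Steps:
j(H) = 2*H
o(M) = 2*M
v(h) = 4 (v(h) = 2*(2*1) = 2*2 = 4)
(v(-3)*(-1) - 3)*(-14) = (4*(-1) - 3)*(-14) = (-4 - 3)*(-14) = -7*(-14) = 98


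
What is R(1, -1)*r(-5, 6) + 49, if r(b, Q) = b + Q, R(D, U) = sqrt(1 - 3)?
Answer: 49 + I*sqrt(2) ≈ 49.0 + 1.4142*I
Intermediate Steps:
R(D, U) = I*sqrt(2) (R(D, U) = sqrt(-2) = I*sqrt(2))
r(b, Q) = Q + b
R(1, -1)*r(-5, 6) + 49 = (I*sqrt(2))*(6 - 5) + 49 = (I*sqrt(2))*1 + 49 = I*sqrt(2) + 49 = 49 + I*sqrt(2)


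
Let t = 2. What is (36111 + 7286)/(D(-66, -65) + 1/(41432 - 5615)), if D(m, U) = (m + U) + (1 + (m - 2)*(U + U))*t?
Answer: 1554350349/628624168 ≈ 2.4726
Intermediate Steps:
D(m, U) = 2 + U + m + 4*U*(-2 + m) (D(m, U) = (m + U) + (1 + (m - 2)*(U + U))*2 = (U + m) + (1 + (-2 + m)*(2*U))*2 = (U + m) + (1 + 2*U*(-2 + m))*2 = (U + m) + (2 + 4*U*(-2 + m)) = 2 + U + m + 4*U*(-2 + m))
(36111 + 7286)/(D(-66, -65) + 1/(41432 - 5615)) = (36111 + 7286)/((2 - 66 - 7*(-65) + 4*(-65)*(-66)) + 1/(41432 - 5615)) = 43397/((2 - 66 + 455 + 17160) + 1/35817) = 43397/(17551 + 1/35817) = 43397/(628624168/35817) = 43397*(35817/628624168) = 1554350349/628624168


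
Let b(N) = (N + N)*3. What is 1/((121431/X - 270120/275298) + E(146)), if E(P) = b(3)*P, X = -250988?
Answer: 677416612/1779258438787 ≈ 0.00038073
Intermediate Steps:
b(N) = 6*N (b(N) = (2*N)*3 = 6*N)
E(P) = 18*P (E(P) = (6*3)*P = 18*P)
1/((121431/X - 270120/275298) + E(146)) = 1/((121431/(-250988) - 270120/275298) + 18*146) = 1/((121431*(-1/250988) - 270120*1/275298) + 2628) = 1/((-7143/14764 - 45020/45883) + 2628) = 1/(-992417549/677416612 + 2628) = 1/(1779258438787/677416612) = 677416612/1779258438787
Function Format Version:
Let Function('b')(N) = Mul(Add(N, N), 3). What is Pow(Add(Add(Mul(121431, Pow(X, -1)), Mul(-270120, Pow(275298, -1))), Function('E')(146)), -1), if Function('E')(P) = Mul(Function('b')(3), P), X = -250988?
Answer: Rational(677416612, 1779258438787) ≈ 0.00038073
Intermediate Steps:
Function('b')(N) = Mul(6, N) (Function('b')(N) = Mul(Mul(2, N), 3) = Mul(6, N))
Function('E')(P) = Mul(18, P) (Function('E')(P) = Mul(Mul(6, 3), P) = Mul(18, P))
Pow(Add(Add(Mul(121431, Pow(X, -1)), Mul(-270120, Pow(275298, -1))), Function('E')(146)), -1) = Pow(Add(Add(Mul(121431, Pow(-250988, -1)), Mul(-270120, Pow(275298, -1))), Mul(18, 146)), -1) = Pow(Add(Add(Mul(121431, Rational(-1, 250988)), Mul(-270120, Rational(1, 275298))), 2628), -1) = Pow(Add(Add(Rational(-7143, 14764), Rational(-45020, 45883)), 2628), -1) = Pow(Add(Rational(-992417549, 677416612), 2628), -1) = Pow(Rational(1779258438787, 677416612), -1) = Rational(677416612, 1779258438787)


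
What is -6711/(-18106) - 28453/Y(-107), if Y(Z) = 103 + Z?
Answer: 257598431/36212 ≈ 7113.6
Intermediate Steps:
-6711/(-18106) - 28453/Y(-107) = -6711/(-18106) - 28453/(103 - 107) = -6711*(-1/18106) - 28453/(-4) = 6711/18106 - 28453*(-¼) = 6711/18106 + 28453/4 = 257598431/36212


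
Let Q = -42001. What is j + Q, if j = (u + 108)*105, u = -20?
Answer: -32761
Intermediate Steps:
j = 9240 (j = (-20 + 108)*105 = 88*105 = 9240)
j + Q = 9240 - 42001 = -32761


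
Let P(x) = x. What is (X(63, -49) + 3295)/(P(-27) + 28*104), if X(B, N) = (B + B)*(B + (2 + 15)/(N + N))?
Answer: 78478/20195 ≈ 3.8860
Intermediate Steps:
X(B, N) = 2*B*(B + 17/(2*N)) (X(B, N) = (2*B)*(B + 17/((2*N))) = (2*B)*(B + 17*(1/(2*N))) = (2*B)*(B + 17/(2*N)) = 2*B*(B + 17/(2*N)))
(X(63, -49) + 3295)/(P(-27) + 28*104) = (63*(17 + 2*63*(-49))/(-49) + 3295)/(-27 + 28*104) = (63*(-1/49)*(17 - 6174) + 3295)/(-27 + 2912) = (63*(-1/49)*(-6157) + 3295)/2885 = (55413/7 + 3295)*(1/2885) = (78478/7)*(1/2885) = 78478/20195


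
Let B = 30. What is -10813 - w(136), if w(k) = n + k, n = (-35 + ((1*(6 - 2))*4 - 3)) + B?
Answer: -10957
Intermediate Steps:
n = 8 (n = (-35 + ((1*(6 - 2))*4 - 3)) + 30 = (-35 + ((1*4)*4 - 3)) + 30 = (-35 + (4*4 - 3)) + 30 = (-35 + (16 - 3)) + 30 = (-35 + 13) + 30 = -22 + 30 = 8)
w(k) = 8 + k
-10813 - w(136) = -10813 - (8 + 136) = -10813 - 1*144 = -10813 - 144 = -10957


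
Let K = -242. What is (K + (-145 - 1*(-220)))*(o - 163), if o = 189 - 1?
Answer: -4175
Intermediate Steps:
o = 188
(K + (-145 - 1*(-220)))*(o - 163) = (-242 + (-145 - 1*(-220)))*(188 - 163) = (-242 + (-145 + 220))*25 = (-242 + 75)*25 = -167*25 = -4175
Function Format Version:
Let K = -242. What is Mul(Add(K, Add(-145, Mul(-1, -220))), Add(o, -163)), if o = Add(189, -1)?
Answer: -4175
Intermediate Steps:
o = 188
Mul(Add(K, Add(-145, Mul(-1, -220))), Add(o, -163)) = Mul(Add(-242, Add(-145, Mul(-1, -220))), Add(188, -163)) = Mul(Add(-242, Add(-145, 220)), 25) = Mul(Add(-242, 75), 25) = Mul(-167, 25) = -4175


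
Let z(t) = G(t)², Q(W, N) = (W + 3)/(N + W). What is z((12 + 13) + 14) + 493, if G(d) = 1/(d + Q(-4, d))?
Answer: 917225753/1860496 ≈ 493.00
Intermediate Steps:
Q(W, N) = (3 + W)/(N + W)
G(d) = 1/(d - 1/(-4 + d)) (G(d) = 1/(d + (3 - 4)/(d - 4)) = 1/(d - 1/(-4 + d)))
z(t) = (-4 + t)²/(-1 + t*(-4 + t))² (z(t) = ((-4 + t)/(-1 + t*(-4 + t)))² = (-4 + t)²/(-1 + t*(-4 + t))²)
z((12 + 13) + 14) + 493 = (-4 + ((12 + 13) + 14))²/(-1 + ((12 + 13) + 14)*(-4 + ((12 + 13) + 14)))² + 493 = (-4 + (25 + 14))²/(-1 + (25 + 14)*(-4 + (25 + 14)))² + 493 = (-4 + 39)²/(-1 + 39*(-4 + 39))² + 493 = 35²/(-1 + 39*35)² + 493 = 1225/(-1 + 1365)² + 493 = 1225/1364² + 493 = (1/1860496)*1225 + 493 = 1225/1860496 + 493 = 917225753/1860496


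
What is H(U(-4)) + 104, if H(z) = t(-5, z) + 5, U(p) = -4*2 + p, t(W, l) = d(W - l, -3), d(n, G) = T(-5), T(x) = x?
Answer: 104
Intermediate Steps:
d(n, G) = -5
t(W, l) = -5
U(p) = -8 + p
H(z) = 0 (H(z) = -5 + 5 = 0)
H(U(-4)) + 104 = 0 + 104 = 104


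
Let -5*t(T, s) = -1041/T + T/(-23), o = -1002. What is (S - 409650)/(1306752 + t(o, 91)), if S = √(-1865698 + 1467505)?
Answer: -15734656500/50192001671 + 38410*I*√398193/50192001671 ≈ -0.31349 + 0.0004829*I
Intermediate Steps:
t(T, s) = T/115 + 1041/(5*T) (t(T, s) = -(-1041/T + T/(-23))/5 = -(-1041/T + T*(-1/23))/5 = -(-1041/T - T/23)/5 = T/115 + 1041/(5*T))
S = I*√398193 (S = √(-398193) = I*√398193 ≈ 631.03*I)
(S - 409650)/(1306752 + t(o, 91)) = (I*√398193 - 409650)/(1306752 + (1/115)*(23943 + (-1002)²)/(-1002)) = (-409650 + I*√398193)/(1306752 + (1/115)*(-1/1002)*(23943 + 1004004)) = (-409650 + I*√398193)/(1306752 + (1/115)*(-1/1002)*1027947) = (-409650 + I*√398193)/(1306752 - 342649/38410) = (-409650 + I*√398193)/(50192001671/38410) = (-409650 + I*√398193)*(38410/50192001671) = -15734656500/50192001671 + 38410*I*√398193/50192001671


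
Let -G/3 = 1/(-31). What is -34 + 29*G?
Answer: -967/31 ≈ -31.194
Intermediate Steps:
G = 3/31 (G = -3/(-31) = -3*(-1/31) = 3/31 ≈ 0.096774)
-34 + 29*G = -34 + 29*(3/31) = -34 + 87/31 = -967/31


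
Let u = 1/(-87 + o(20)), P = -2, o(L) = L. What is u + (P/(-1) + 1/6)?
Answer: 865/402 ≈ 2.1517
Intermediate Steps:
u = -1/67 (u = 1/(-87 + 20) = 1/(-67) = -1/67 ≈ -0.014925)
u + (P/(-1) + 1/6) = -1/67 + (-2/(-1) + 1/6) = -1/67 + (-1*(-2) + 1/6) = -1/67 + (2 + 1/6) = -1/67 + 13/6 = 865/402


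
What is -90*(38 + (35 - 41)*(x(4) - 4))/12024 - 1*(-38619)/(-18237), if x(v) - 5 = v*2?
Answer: -2028211/1015193 ≈ -1.9979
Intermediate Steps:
x(v) = 5 + 2*v (x(v) = 5 + v*2 = 5 + 2*v)
-90*(38 + (35 - 41)*(x(4) - 4))/12024 - 1*(-38619)/(-18237) = -90*(38 + (35 - 41)*((5 + 2*4) - 4))/12024 - 1*(-38619)/(-18237) = -90*(38 - 6*((5 + 8) - 4))*(1/12024) + 38619*(-1/18237) = -90*(38 - 6*(13 - 4))*(1/12024) - 12873/6079 = -90*(38 - 6*9)*(1/12024) - 12873/6079 = -90*(38 - 54)*(1/12024) - 12873/6079 = -90*(-16)*(1/12024) - 12873/6079 = 1440*(1/12024) - 12873/6079 = 20/167 - 12873/6079 = -2028211/1015193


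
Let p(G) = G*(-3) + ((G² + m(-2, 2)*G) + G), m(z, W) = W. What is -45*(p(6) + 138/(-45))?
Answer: -1482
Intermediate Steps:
p(G) = G² (p(G) = G*(-3) + ((G² + 2*G) + G) = -3*G + (G² + 3*G) = G²)
-45*(p(6) + 138/(-45)) = -45*(6² + 138/(-45)) = -45*(36 + 138*(-1/45)) = -45*(36 - 46/15) = -45*494/15 = -1482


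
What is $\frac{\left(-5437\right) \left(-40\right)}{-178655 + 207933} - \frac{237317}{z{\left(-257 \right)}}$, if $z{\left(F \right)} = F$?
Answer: $\frac{3502029743}{3762223} \approx 930.84$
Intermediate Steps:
$\frac{\left(-5437\right) \left(-40\right)}{-178655 + 207933} - \frac{237317}{z{\left(-257 \right)}} = \frac{\left(-5437\right) \left(-40\right)}{-178655 + 207933} - \frac{237317}{-257} = \frac{217480}{29278} - - \frac{237317}{257} = 217480 \cdot \frac{1}{29278} + \frac{237317}{257} = \frac{108740}{14639} + \frac{237317}{257} = \frac{3502029743}{3762223}$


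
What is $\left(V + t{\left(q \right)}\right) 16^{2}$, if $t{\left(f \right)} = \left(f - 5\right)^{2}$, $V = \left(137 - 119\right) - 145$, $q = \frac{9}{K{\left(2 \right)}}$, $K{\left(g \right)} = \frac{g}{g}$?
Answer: $-28416$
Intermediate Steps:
$K{\left(g \right)} = 1$
$q = 9$ ($q = \frac{9}{1} = 9 \cdot 1 = 9$)
$V = -127$ ($V = 18 - 145 = -127$)
$t{\left(f \right)} = \left(-5 + f\right)^{2}$
$\left(V + t{\left(q \right)}\right) 16^{2} = \left(-127 + \left(-5 + 9\right)^{2}\right) 16^{2} = \left(-127 + 4^{2}\right) 256 = \left(-127 + 16\right) 256 = \left(-111\right) 256 = -28416$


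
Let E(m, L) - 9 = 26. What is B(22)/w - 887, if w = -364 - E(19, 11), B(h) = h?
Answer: -353935/399 ≈ -887.05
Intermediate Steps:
E(m, L) = 35 (E(m, L) = 9 + 26 = 35)
w = -399 (w = -364 - 1*35 = -364 - 35 = -399)
B(22)/w - 887 = 22/(-399) - 887 = 22*(-1/399) - 887 = -22/399 - 887 = -353935/399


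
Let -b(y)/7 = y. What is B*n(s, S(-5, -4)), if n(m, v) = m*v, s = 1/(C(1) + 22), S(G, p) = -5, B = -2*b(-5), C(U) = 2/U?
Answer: 175/12 ≈ 14.583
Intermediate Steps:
b(y) = -7*y
B = -70 (B = -(-14)*(-5) = -2*35 = -70)
s = 1/24 (s = 1/(2/1 + 22) = 1/(2*1 + 22) = 1/(2 + 22) = 1/24 ≈ 0.041667)
B*n(s, S(-5, -4)) = -35*(-5)/12 = -70*(-5/24) = 175/12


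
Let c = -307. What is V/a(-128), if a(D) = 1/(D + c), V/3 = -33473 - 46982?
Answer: 104993775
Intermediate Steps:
V = -241365 (V = 3*(-33473 - 46982) = 3*(-80455) = -241365)
a(D) = 1/(-307 + D) (a(D) = 1/(D - 307) = 1/(-307 + D))
V/a(-128) = -241365/(1/(-307 - 128)) = -241365/(1/(-435)) = -241365/(-1/435) = -241365*(-435) = 104993775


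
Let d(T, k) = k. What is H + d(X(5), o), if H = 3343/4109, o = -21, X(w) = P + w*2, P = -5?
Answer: -82946/4109 ≈ -20.186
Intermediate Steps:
X(w) = -5 + 2*w (X(w) = -5 + w*2 = -5 + 2*w)
H = 3343/4109 (H = 3343*(1/4109) = 3343/4109 ≈ 0.81358)
H + d(X(5), o) = 3343/4109 - 21 = -82946/4109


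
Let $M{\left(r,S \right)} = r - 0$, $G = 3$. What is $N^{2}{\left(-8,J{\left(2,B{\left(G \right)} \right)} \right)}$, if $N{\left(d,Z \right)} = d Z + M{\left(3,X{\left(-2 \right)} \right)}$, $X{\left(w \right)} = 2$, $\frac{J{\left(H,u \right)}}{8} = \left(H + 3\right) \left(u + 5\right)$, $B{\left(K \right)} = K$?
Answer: $6538249$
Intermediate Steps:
$J{\left(H,u \right)} = 8 \left(3 + H\right) \left(5 + u\right)$ ($J{\left(H,u \right)} = 8 \left(H + 3\right) \left(u + 5\right) = 8 \left(3 + H\right) \left(5 + u\right)$)
$M{\left(r,S \right)} = r$ ($M{\left(r,S \right)} = r + 0 = r$)
$N{\left(d,Z \right)} = 3 + Z d$ ($N{\left(d,Z \right)} = d Z + 3 = Z d + 3 = 3 + Z d$)
$N^{2}{\left(-8,J{\left(2,B{\left(G \right)} \right)} \right)} = \left(3 + \left(120 + 24 \cdot 3 + 40 \cdot 2 + 8 \cdot 2 \cdot 3\right) \left(-8\right)\right)^{2} = \left(3 + \left(120 + 72 + 80 + 48\right) \left(-8\right)\right)^{2} = \left(3 + 320 \left(-8\right)\right)^{2} = \left(3 - 2560\right)^{2} = \left(-2557\right)^{2} = 6538249$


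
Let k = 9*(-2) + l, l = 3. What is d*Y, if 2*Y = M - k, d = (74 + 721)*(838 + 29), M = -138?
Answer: -84779595/2 ≈ -4.2390e+7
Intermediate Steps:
d = 689265 (d = 795*867 = 689265)
k = -15 (k = 9*(-2) + 3 = -18 + 3 = -15)
Y = -123/2 (Y = (-138 - 1*(-15))/2 = (-138 + 15)/2 = (½)*(-123) = -123/2 ≈ -61.500)
d*Y = 689265*(-123/2) = -84779595/2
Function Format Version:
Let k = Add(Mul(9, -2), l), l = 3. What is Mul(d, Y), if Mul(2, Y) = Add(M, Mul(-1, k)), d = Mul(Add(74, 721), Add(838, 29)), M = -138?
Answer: Rational(-84779595, 2) ≈ -4.2390e+7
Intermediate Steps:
d = 689265 (d = Mul(795, 867) = 689265)
k = -15 (k = Add(Mul(9, -2), 3) = Add(-18, 3) = -15)
Y = Rational(-123, 2) (Y = Mul(Rational(1, 2), Add(-138, Mul(-1, -15))) = Mul(Rational(1, 2), Add(-138, 15)) = Mul(Rational(1, 2), -123) = Rational(-123, 2) ≈ -61.500)
Mul(d, Y) = Mul(689265, Rational(-123, 2)) = Rational(-84779595, 2)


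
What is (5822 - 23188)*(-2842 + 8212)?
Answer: -93255420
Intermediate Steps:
(5822 - 23188)*(-2842 + 8212) = -17366*5370 = -93255420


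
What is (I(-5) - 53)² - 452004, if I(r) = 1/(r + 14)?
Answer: -36385748/81 ≈ -4.4921e+5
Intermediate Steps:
I(r) = 1/(14 + r)
(I(-5) - 53)² - 452004 = (1/(14 - 5) - 53)² - 452004 = (1/9 - 53)² - 452004 = (⅑ - 53)² - 452004 = (-476/9)² - 452004 = 226576/81 - 452004 = -36385748/81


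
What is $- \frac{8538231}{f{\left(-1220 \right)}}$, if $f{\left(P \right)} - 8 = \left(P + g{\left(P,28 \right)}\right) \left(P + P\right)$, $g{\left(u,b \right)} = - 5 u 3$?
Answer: $\frac{656787}{3205784} \approx 0.20488$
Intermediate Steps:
$g{\left(u,b \right)} = - 15 u$
$f{\left(P \right)} = 8 - 28 P^{2}$ ($f{\left(P \right)} = 8 + \left(P - 15 P\right) \left(P + P\right) = 8 + - 14 P 2 P = 8 - 28 P^{2}$)
$- \frac{8538231}{f{\left(-1220 \right)}} = - \frac{8538231}{8 - 28 \left(-1220\right)^{2}} = - \frac{8538231}{8 - 41675200} = - \frac{8538231}{-41675192} = \left(-8538231\right) \left(- \frac{1}{41675192}\right) = \frac{656787}{3205784}$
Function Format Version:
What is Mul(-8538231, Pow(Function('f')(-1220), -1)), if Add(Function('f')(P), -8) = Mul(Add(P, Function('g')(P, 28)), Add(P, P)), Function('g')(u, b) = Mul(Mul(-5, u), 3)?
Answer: Rational(656787, 3205784) ≈ 0.20488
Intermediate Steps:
Function('g')(u, b) = Mul(-15, u)
Function('f')(P) = Add(8, Mul(-28, Pow(P, 2))) (Function('f')(P) = Add(8, Mul(Add(P, Mul(-15, P)), Add(P, P))) = Add(8, Mul(Mul(-14, P), Mul(2, P))) = Add(8, Mul(-28, Pow(P, 2))))
Mul(-8538231, Pow(Function('f')(-1220), -1)) = Mul(-8538231, Pow(Add(8, Mul(-28, Pow(-1220, 2))), -1)) = Mul(-8538231, Pow(Add(8, Mul(-28, 1488400)), -1)) = Mul(-8538231, Pow(Add(8, -41675200), -1)) = Mul(-8538231, Pow(-41675192, -1)) = Mul(-8538231, Rational(-1, 41675192)) = Rational(656787, 3205784)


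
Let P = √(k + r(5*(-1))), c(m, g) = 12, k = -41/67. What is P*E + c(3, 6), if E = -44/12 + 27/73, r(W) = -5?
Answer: 12 - 1444*I*√6298/14673 ≈ 12.0 - 7.81*I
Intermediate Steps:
k = -41/67 (k = -41*1/67 = -41/67 ≈ -0.61194)
E = -722/219 (E = -44*1/12 + 27*(1/73) = -11/3 + 27/73 = -722/219 ≈ -3.2968)
P = 2*I*√6298/67 (P = √(-41/67 - 5) = √(-376/67) = 2*I*√6298/67 ≈ 2.369*I)
P*E + c(3, 6) = (2*I*√6298/67)*(-722/219) + 12 = -1444*I*√6298/14673 + 12 = 12 - 1444*I*√6298/14673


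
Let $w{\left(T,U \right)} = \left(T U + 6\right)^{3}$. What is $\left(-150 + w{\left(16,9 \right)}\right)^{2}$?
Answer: $11389612522500$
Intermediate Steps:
$w{\left(T,U \right)} = \left(6 + T U\right)^{3}$
$\left(-150 + w{\left(16,9 \right)}\right)^{2} = \left(-150 + \left(6 + 16 \cdot 9\right)^{3}\right)^{2} = \left(-150 + \left(6 + 144\right)^{3}\right)^{2} = \left(-150 + 150^{3}\right)^{2} = \left(-150 + 3375000\right)^{2} = 3374850^{2} = 11389612522500$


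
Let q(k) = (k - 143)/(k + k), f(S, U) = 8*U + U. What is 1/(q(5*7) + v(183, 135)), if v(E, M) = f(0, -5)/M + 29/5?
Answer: 105/412 ≈ 0.25485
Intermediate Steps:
f(S, U) = 9*U
q(k) = (-143 + k)/(2*k) (q(k) = (-143 + k)/((2*k)) = (-143 + k)*(1/(2*k)) = (-143 + k)/(2*k))
v(E, M) = 29/5 - 45/M (v(E, M) = (9*(-5))/M + 29/5 = -45/M + 29*(1/5) = -45/M + 29/5 = 29/5 - 45/M)
1/(q(5*7) + v(183, 135)) = 1/((-143 + 5*7)/(2*((5*7))) + (29/5 - 45/135)) = 1/((1/2)*(-143 + 35)/35 + (29/5 - 45*1/135)) = 1/((1/2)*(1/35)*(-108) + (29/5 - 1/3)) = 1/(-54/35 + 82/15) = 1/(412/105) = 105/412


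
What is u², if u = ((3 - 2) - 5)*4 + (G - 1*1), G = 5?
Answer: 144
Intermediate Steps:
u = -12 (u = ((3 - 2) - 5)*4 + (5 - 1*1) = (1 - 5)*4 + (5 - 1) = -4*4 + 4 = -16 + 4 = -12)
u² = (-12)² = 144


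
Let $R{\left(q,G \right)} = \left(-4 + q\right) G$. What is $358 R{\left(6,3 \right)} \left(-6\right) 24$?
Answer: $-309312$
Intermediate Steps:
$R{\left(q,G \right)} = G \left(-4 + q\right)$
$358 R{\left(6,3 \right)} \left(-6\right) 24 = 358 \cdot 3 \left(-4 + 6\right) \left(-6\right) 24 = 358 \cdot 3 \cdot 2 \left(-6\right) 24 = 358 \cdot 6 \left(-6\right) 24 = 358 \left(\left(-36\right) 24\right) = 358 \left(-864\right) = -309312$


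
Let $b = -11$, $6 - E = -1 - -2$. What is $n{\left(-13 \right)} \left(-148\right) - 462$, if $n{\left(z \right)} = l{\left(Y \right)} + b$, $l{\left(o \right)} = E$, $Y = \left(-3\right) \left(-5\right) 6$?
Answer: $426$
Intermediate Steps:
$E = 5$ ($E = 6 - \left(-1 - -2\right) = 6 - \left(-1 + 2\right) = 6 - 1 = 5$)
$Y = 90$ ($Y = 15 \cdot 6 = 90$)
$l{\left(o \right)} = 5$
$n{\left(z \right)} = -6$ ($n{\left(z \right)} = 5 - 11 = -6$)
$n{\left(-13 \right)} \left(-148\right) - 462 = \left(-6\right) \left(-148\right) - 462 = 888 - 462 = 426$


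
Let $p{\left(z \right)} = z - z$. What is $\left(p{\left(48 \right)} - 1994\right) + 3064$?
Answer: $1070$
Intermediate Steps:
$p{\left(z \right)} = 0$
$\left(p{\left(48 \right)} - 1994\right) + 3064 = \left(0 - 1994\right) + 3064 = -1994 + 3064 = 1070$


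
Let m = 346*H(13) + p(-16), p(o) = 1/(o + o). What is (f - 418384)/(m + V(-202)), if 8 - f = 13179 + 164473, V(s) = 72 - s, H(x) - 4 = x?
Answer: -19072896/196991 ≈ -96.821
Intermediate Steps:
p(o) = 1/(2*o)
H(x) = 4 + x
m = 188223/32 (m = 346*(4 + 13) + (½)/(-16) = 346*17 + (½)*(-1/16) = 5882 - 1/32 = 188223/32 ≈ 5882.0)
f = -177644 (f = 8 - (13179 + 164473) = 8 - 1*177652 = 8 - 177652 = -177644)
(f - 418384)/(m + V(-202)) = (-177644 - 418384)/(188223/32 + (72 - 1*(-202))) = -596028/(188223/32 + (72 + 202)) = -596028/(188223/32 + 274) = -596028/196991/32 = -596028*32/196991 = -19072896/196991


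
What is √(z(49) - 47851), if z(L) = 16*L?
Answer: I*√47067 ≈ 216.95*I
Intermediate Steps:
√(z(49) - 47851) = √(16*49 - 47851) = √(784 - 47851) = √(-47067) = I*√47067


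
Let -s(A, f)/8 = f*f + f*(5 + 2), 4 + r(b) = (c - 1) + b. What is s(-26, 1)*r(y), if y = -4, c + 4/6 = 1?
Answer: 1664/3 ≈ 554.67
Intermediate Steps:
c = 1/3 (c = -2/3 + 1 = 1/3 ≈ 0.33333)
r(b) = -14/3 + b (r(b) = -4 + ((1/3 - 1) + b) = -4 + (-2/3 + b) = -14/3 + b)
s(A, f) = -56*f - 8*f**2 (s(A, f) = -8*(f*f + f*(5 + 2)) = -8*(f**2 + f*7) = -8*(f**2 + 7*f) = -56*f - 8*f**2)
s(-26, 1)*r(y) = (-8*1*(7 + 1))*(-14/3 - 4) = -8*1*8*(-26/3) = -64*(-26/3) = 1664/3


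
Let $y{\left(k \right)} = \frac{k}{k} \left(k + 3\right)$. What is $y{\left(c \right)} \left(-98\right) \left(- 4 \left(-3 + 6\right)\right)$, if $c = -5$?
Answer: $-2352$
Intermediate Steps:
$y{\left(k \right)} = 3 + k$ ($y{\left(k \right)} = 1 \left(3 + k\right) = 3 + k$)
$y{\left(c \right)} \left(-98\right) \left(- 4 \left(-3 + 6\right)\right) = \left(3 - 5\right) \left(-98\right) \left(- 4 \left(-3 + 6\right)\right) = \left(-2\right) \left(-98\right) \left(\left(-4\right) 3\right) = 196 \left(-12\right) = -2352$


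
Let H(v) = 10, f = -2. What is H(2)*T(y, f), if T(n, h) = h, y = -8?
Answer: -20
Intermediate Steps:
H(2)*T(y, f) = 10*(-2) = -20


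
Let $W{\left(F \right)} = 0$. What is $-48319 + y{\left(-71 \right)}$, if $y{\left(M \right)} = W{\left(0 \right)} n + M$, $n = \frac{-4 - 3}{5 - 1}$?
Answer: $-48390$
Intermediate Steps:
$n = - \frac{7}{4} \approx -1.75$
$y{\left(M \right)} = M$ ($y{\left(M \right)} = 0 \left(- \frac{7}{4}\right) + M = 0 + M = M$)
$-48319 + y{\left(-71 \right)} = -48319 - 71 = -48390$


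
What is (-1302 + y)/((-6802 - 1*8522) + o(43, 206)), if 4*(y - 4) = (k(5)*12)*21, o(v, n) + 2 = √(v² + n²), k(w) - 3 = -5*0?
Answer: 16996534/234841991 + 1109*√44285/234841991 ≈ 0.073368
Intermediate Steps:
k(w) = 3 (k(w) = 3 - 5*0 = 3 + 0 = 3)
o(v, n) = -2 + √(n² + v²) (o(v, n) = -2 + √(v² + n²) = -2 + √(n² + v²))
y = 193 (y = 4 + ((3*12)*21)/4 = 4 + (36*21)/4 = 4 + (¼)*756 = 4 + 189 = 193)
(-1302 + y)/((-6802 - 1*8522) + o(43, 206)) = (-1302 + 193)/((-6802 - 1*8522) + (-2 + √(206² + 43²))) = -1109/((-6802 - 8522) + (-2 + √(42436 + 1849))) = -1109/(-15324 + (-2 + √44285)) = -1109/(-15326 + √44285)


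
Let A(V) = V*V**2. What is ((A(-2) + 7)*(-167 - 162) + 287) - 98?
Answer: 518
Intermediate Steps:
A(V) = V**3
((A(-2) + 7)*(-167 - 162) + 287) - 98 = (((-2)**3 + 7)*(-167 - 162) + 287) - 98 = ((-8 + 7)*(-329) + 287) - 98 = (-1*(-329) + 287) - 98 = (329 + 287) - 98 = 616 - 98 = 518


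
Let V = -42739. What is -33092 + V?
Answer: -75831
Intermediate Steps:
-33092 + V = -33092 - 42739 = -75831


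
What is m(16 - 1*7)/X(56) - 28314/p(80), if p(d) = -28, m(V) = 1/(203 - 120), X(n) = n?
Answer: 4700125/4648 ≈ 1011.2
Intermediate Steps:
m(V) = 1/83
m(16 - 1*7)/X(56) - 28314/p(80) = (1/83)/56 - 28314/(-28) = (1/83)*(1/56) - 28314*(-1/28) = 1/4648 + 14157/14 = 4700125/4648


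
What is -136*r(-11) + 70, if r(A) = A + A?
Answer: 3062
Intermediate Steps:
r(A) = 2*A
-136*r(-11) + 70 = -272*(-11) + 70 = -136*(-22) + 70 = 2992 + 70 = 3062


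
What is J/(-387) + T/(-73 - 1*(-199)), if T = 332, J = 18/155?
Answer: 1106264/419895 ≈ 2.6346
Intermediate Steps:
J = 18/155 (J = 18*(1/155) = 18/155 ≈ 0.11613)
J/(-387) + T/(-73 - 1*(-199)) = (18/155)/(-387) + 332/(-73 - 1*(-199)) = (18/155)*(-1/387) + 332/(-73 + 199) = -2/6665 + 332/126 = -2/6665 + 332*(1/126) = -2/6665 + 166/63 = 1106264/419895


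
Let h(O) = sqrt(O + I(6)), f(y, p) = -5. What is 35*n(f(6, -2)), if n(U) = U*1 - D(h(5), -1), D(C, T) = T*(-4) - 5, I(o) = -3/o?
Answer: -140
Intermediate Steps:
h(O) = sqrt(-1/2 + O) (h(O) = sqrt(O - 3/6) = sqrt(O - 3*1/6) = sqrt(O - 1/2) = sqrt(-1/2 + O))
D(C, T) = -5 - 4*T (D(C, T) = -4*T - 5 = -5 - 4*T)
n(U) = 1 + U (n(U) = U*1 - (-5 - 4*(-1)) = U - (-5 + 4) = U - 1*(-1) = U + 1 = 1 + U)
35*n(f(6, -2)) = 35*(1 - 5) = 35*(-4) = -140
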